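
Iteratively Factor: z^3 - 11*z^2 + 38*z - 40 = (z - 5)*(z^2 - 6*z + 8) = (z - 5)*(z - 4)*(z - 2)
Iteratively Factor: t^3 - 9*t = (t)*(t^2 - 9) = t*(t - 3)*(t + 3)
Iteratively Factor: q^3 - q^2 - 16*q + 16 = (q - 1)*(q^2 - 16) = (q - 1)*(q + 4)*(q - 4)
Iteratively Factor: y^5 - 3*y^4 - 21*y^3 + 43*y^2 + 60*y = (y)*(y^4 - 3*y^3 - 21*y^2 + 43*y + 60) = y*(y - 3)*(y^3 - 21*y - 20) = y*(y - 3)*(y + 4)*(y^2 - 4*y - 5) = y*(y - 3)*(y + 1)*(y + 4)*(y - 5)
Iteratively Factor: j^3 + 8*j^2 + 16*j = (j + 4)*(j^2 + 4*j) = j*(j + 4)*(j + 4)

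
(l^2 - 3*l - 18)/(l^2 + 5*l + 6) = (l - 6)/(l + 2)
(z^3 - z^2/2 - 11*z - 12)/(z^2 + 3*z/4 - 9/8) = 4*(z^2 - 2*z - 8)/(4*z - 3)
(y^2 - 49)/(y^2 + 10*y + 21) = (y - 7)/(y + 3)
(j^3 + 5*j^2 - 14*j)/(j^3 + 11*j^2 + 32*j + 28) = j*(j - 2)/(j^2 + 4*j + 4)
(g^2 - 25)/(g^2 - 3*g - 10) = (g + 5)/(g + 2)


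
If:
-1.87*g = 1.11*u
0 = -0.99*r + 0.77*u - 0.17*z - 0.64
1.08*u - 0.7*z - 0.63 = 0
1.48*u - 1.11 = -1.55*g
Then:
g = -1.18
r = 0.52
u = 1.98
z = 2.16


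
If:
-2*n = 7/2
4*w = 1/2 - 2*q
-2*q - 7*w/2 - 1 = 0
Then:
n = -7/4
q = -23/4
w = 3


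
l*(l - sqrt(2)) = l^2 - sqrt(2)*l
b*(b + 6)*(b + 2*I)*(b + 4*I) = b^4 + 6*b^3 + 6*I*b^3 - 8*b^2 + 36*I*b^2 - 48*b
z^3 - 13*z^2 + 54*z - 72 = (z - 6)*(z - 4)*(z - 3)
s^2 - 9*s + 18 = (s - 6)*(s - 3)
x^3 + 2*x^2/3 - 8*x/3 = x*(x - 4/3)*(x + 2)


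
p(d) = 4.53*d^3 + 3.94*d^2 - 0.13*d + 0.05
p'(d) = 13.59*d^2 + 7.88*d - 0.13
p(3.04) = 163.33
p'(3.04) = 149.42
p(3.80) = 305.02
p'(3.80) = 226.05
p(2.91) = 144.67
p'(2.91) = 137.88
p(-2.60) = -52.60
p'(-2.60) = 71.25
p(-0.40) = 0.44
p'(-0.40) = -1.11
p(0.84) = 5.41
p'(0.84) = 16.08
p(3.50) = 242.08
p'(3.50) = 193.93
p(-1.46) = -5.46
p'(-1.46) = 17.33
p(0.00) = 0.05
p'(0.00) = -0.13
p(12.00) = 8393.69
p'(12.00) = 2051.39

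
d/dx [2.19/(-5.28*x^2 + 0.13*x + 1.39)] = (23.1264*x - 0.2847)/(-5.28*x^2 + 0.13*x + 1.39)^2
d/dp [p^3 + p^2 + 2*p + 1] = 3*p^2 + 2*p + 2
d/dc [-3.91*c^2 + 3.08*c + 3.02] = 3.08 - 7.82*c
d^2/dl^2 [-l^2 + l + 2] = -2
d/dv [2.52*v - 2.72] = 2.52000000000000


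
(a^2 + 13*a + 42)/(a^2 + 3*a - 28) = (a + 6)/(a - 4)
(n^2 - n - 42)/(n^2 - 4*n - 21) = (n + 6)/(n + 3)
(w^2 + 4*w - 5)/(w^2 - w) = (w + 5)/w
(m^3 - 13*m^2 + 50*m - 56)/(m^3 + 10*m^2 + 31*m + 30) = (m^3 - 13*m^2 + 50*m - 56)/(m^3 + 10*m^2 + 31*m + 30)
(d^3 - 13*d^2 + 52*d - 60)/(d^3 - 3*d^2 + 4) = (d^2 - 11*d + 30)/(d^2 - d - 2)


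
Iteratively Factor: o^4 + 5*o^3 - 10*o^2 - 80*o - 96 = (o - 4)*(o^3 + 9*o^2 + 26*o + 24) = (o - 4)*(o + 3)*(o^2 + 6*o + 8) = (o - 4)*(o + 3)*(o + 4)*(o + 2)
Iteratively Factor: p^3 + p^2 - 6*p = (p + 3)*(p^2 - 2*p) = p*(p + 3)*(p - 2)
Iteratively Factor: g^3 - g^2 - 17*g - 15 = (g - 5)*(g^2 + 4*g + 3) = (g - 5)*(g + 1)*(g + 3)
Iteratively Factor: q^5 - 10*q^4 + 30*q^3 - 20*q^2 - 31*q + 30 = (q - 2)*(q^4 - 8*q^3 + 14*q^2 + 8*q - 15) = (q - 2)*(q + 1)*(q^3 - 9*q^2 + 23*q - 15) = (q - 5)*(q - 2)*(q + 1)*(q^2 - 4*q + 3) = (q - 5)*(q - 2)*(q - 1)*(q + 1)*(q - 3)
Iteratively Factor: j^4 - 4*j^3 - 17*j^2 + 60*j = (j - 5)*(j^3 + j^2 - 12*j) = j*(j - 5)*(j^2 + j - 12) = j*(j - 5)*(j + 4)*(j - 3)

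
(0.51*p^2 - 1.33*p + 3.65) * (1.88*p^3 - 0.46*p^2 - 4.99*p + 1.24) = 0.9588*p^5 - 2.735*p^4 + 4.9289*p^3 + 5.5901*p^2 - 19.8627*p + 4.526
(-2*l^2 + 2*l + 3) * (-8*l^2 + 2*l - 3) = 16*l^4 - 20*l^3 - 14*l^2 - 9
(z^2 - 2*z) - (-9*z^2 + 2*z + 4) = 10*z^2 - 4*z - 4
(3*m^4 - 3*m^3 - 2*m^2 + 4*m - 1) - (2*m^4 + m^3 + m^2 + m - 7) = m^4 - 4*m^3 - 3*m^2 + 3*m + 6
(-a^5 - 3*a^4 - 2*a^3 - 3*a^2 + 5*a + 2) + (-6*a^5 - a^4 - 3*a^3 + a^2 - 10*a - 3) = -7*a^5 - 4*a^4 - 5*a^3 - 2*a^2 - 5*a - 1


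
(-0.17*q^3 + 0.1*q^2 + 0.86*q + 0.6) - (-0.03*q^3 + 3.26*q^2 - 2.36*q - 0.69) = -0.14*q^3 - 3.16*q^2 + 3.22*q + 1.29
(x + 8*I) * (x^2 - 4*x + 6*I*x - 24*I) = x^3 - 4*x^2 + 14*I*x^2 - 48*x - 56*I*x + 192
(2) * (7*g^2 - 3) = 14*g^2 - 6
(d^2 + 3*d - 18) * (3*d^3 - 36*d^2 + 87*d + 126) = 3*d^5 - 27*d^4 - 75*d^3 + 1035*d^2 - 1188*d - 2268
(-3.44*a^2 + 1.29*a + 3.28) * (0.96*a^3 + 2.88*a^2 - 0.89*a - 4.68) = -3.3024*a^5 - 8.6688*a^4 + 9.9256*a^3 + 24.3975*a^2 - 8.9564*a - 15.3504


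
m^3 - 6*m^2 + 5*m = m*(m - 5)*(m - 1)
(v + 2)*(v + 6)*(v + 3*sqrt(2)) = v^3 + 3*sqrt(2)*v^2 + 8*v^2 + 12*v + 24*sqrt(2)*v + 36*sqrt(2)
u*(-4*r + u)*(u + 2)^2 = -4*r*u^3 - 16*r*u^2 - 16*r*u + u^4 + 4*u^3 + 4*u^2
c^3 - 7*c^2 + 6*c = c*(c - 6)*(c - 1)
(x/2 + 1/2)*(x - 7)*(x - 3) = x^3/2 - 9*x^2/2 + 11*x/2 + 21/2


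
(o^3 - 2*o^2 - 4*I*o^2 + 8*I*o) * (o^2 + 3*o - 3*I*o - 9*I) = o^5 + o^4 - 7*I*o^4 - 18*o^3 - 7*I*o^3 - 12*o^2 + 42*I*o^2 + 72*o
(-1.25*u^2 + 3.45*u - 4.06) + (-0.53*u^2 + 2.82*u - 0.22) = -1.78*u^2 + 6.27*u - 4.28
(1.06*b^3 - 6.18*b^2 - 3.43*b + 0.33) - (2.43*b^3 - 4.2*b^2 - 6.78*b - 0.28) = -1.37*b^3 - 1.98*b^2 + 3.35*b + 0.61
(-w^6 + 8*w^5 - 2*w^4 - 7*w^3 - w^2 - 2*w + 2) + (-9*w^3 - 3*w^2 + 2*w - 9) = -w^6 + 8*w^5 - 2*w^4 - 16*w^3 - 4*w^2 - 7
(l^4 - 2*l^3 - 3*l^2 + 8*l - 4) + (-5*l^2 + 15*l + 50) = l^4 - 2*l^3 - 8*l^2 + 23*l + 46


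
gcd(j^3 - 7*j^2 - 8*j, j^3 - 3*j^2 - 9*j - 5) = j + 1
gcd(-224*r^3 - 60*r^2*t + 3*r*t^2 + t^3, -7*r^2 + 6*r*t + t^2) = 7*r + t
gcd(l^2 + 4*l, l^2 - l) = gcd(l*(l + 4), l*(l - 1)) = l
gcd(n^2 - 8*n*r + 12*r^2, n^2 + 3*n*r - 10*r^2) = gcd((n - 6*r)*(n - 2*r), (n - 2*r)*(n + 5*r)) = -n + 2*r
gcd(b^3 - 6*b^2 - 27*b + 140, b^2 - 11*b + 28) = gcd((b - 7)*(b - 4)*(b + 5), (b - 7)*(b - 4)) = b^2 - 11*b + 28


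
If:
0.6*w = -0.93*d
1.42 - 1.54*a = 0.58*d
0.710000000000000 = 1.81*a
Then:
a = 0.39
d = 1.41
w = -2.18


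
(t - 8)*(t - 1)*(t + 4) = t^3 - 5*t^2 - 28*t + 32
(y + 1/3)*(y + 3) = y^2 + 10*y/3 + 1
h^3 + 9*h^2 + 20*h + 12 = (h + 1)*(h + 2)*(h + 6)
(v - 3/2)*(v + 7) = v^2 + 11*v/2 - 21/2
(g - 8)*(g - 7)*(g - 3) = g^3 - 18*g^2 + 101*g - 168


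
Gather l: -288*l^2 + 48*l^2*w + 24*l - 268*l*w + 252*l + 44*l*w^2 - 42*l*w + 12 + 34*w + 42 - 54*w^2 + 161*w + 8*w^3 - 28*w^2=l^2*(48*w - 288) + l*(44*w^2 - 310*w + 276) + 8*w^3 - 82*w^2 + 195*w + 54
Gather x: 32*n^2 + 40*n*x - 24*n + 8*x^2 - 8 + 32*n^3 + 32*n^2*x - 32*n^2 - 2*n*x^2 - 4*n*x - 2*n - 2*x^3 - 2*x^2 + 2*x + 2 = 32*n^3 - 26*n - 2*x^3 + x^2*(6 - 2*n) + x*(32*n^2 + 36*n + 2) - 6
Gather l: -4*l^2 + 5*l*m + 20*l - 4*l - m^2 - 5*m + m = -4*l^2 + l*(5*m + 16) - m^2 - 4*m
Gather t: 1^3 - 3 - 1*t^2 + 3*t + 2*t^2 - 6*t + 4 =t^2 - 3*t + 2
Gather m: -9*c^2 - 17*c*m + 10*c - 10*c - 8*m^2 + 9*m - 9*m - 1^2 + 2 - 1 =-9*c^2 - 17*c*m - 8*m^2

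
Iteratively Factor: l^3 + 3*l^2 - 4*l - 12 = (l + 3)*(l^2 - 4) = (l - 2)*(l + 3)*(l + 2)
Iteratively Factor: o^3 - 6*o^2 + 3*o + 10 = (o + 1)*(o^2 - 7*o + 10) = (o - 2)*(o + 1)*(o - 5)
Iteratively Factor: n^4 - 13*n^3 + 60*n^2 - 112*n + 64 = (n - 4)*(n^3 - 9*n^2 + 24*n - 16) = (n - 4)^2*(n^2 - 5*n + 4) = (n - 4)^2*(n - 1)*(n - 4)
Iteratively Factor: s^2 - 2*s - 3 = (s + 1)*(s - 3)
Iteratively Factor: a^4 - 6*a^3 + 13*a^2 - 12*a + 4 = (a - 2)*(a^3 - 4*a^2 + 5*a - 2) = (a - 2)*(a - 1)*(a^2 - 3*a + 2) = (a - 2)^2*(a - 1)*(a - 1)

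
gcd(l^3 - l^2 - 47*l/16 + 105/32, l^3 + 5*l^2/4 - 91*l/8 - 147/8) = l + 7/4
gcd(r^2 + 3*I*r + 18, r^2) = 1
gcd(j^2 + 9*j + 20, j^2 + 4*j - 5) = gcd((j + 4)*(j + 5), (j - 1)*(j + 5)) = j + 5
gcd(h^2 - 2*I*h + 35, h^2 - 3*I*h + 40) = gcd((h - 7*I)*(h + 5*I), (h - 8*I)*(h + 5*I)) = h + 5*I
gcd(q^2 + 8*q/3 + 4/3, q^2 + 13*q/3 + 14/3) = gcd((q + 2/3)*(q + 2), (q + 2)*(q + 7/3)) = q + 2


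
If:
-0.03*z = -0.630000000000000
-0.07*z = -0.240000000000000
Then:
No Solution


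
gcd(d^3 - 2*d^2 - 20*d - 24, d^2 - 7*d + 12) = 1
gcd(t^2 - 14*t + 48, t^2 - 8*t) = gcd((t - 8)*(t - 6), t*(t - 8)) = t - 8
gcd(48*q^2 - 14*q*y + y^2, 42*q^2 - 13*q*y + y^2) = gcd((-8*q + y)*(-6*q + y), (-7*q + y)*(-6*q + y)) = -6*q + y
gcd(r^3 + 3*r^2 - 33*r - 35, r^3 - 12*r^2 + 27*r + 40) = r^2 - 4*r - 5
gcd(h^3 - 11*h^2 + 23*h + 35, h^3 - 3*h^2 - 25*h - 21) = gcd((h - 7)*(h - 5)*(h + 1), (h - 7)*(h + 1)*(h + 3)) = h^2 - 6*h - 7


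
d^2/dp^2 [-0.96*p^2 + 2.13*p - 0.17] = -1.92000000000000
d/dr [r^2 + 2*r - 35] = 2*r + 2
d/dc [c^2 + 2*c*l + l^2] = 2*c + 2*l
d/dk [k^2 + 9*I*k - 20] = 2*k + 9*I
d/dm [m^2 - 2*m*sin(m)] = -2*m*cos(m) + 2*m - 2*sin(m)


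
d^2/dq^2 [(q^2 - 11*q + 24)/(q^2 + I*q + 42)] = (q^3*(-22 - 2*I) - 108*q^2 + q*(2772 + 144*I) + 1464 + 924*I)/(q^6 + 3*I*q^5 + 123*q^4 + 251*I*q^3 + 5166*q^2 + 5292*I*q + 74088)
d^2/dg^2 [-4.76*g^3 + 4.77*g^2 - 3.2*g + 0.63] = 9.54 - 28.56*g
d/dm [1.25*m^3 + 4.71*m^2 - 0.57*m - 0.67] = 3.75*m^2 + 9.42*m - 0.57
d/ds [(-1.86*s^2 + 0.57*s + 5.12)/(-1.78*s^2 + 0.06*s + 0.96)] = (0.903*s^2 + 14.656*s + 0.24)/(3.1684*s^4 - 0.2136*s^3 - 3.414*s^2 + 0.1152*s + 0.9216)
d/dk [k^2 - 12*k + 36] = 2*k - 12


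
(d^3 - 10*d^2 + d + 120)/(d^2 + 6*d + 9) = (d^2 - 13*d + 40)/(d + 3)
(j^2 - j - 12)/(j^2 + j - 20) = (j + 3)/(j + 5)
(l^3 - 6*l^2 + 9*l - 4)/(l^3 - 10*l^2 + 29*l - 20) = (l - 1)/(l - 5)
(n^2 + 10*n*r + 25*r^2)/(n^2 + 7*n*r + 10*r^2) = (n + 5*r)/(n + 2*r)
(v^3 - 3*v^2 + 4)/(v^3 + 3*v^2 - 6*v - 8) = (v - 2)/(v + 4)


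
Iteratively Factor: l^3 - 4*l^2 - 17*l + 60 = (l + 4)*(l^2 - 8*l + 15) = (l - 3)*(l + 4)*(l - 5)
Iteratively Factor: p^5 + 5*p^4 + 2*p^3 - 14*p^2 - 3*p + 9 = (p - 1)*(p^4 + 6*p^3 + 8*p^2 - 6*p - 9) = (p - 1)*(p + 3)*(p^3 + 3*p^2 - p - 3) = (p - 1)*(p + 1)*(p + 3)*(p^2 + 2*p - 3) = (p - 1)^2*(p + 1)*(p + 3)*(p + 3)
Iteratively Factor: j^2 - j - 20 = (j - 5)*(j + 4)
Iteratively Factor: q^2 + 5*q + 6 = (q + 3)*(q + 2)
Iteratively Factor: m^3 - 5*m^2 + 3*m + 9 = (m + 1)*(m^2 - 6*m + 9) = (m - 3)*(m + 1)*(m - 3)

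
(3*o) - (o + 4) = 2*o - 4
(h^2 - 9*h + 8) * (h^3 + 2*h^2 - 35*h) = h^5 - 7*h^4 - 45*h^3 + 331*h^2 - 280*h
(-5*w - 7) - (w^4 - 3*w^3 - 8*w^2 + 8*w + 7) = -w^4 + 3*w^3 + 8*w^2 - 13*w - 14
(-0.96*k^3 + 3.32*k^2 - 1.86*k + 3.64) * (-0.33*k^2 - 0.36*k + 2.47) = 0.3168*k^5 - 0.75*k^4 - 2.9526*k^3 + 7.6688*k^2 - 5.9046*k + 8.9908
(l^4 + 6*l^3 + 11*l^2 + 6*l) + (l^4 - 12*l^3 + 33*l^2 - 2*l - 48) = 2*l^4 - 6*l^3 + 44*l^2 + 4*l - 48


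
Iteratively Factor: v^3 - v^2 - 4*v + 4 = (v + 2)*(v^2 - 3*v + 2) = (v - 2)*(v + 2)*(v - 1)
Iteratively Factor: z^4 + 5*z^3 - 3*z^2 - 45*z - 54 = (z + 3)*(z^3 + 2*z^2 - 9*z - 18) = (z - 3)*(z + 3)*(z^2 + 5*z + 6) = (z - 3)*(z + 3)^2*(z + 2)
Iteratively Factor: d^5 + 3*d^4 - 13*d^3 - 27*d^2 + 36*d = (d)*(d^4 + 3*d^3 - 13*d^2 - 27*d + 36) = d*(d + 3)*(d^3 - 13*d + 12) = d*(d + 3)*(d + 4)*(d^2 - 4*d + 3) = d*(d - 1)*(d + 3)*(d + 4)*(d - 3)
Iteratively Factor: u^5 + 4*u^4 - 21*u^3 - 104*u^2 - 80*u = (u + 4)*(u^4 - 21*u^2 - 20*u) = u*(u + 4)*(u^3 - 21*u - 20) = u*(u + 4)^2*(u^2 - 4*u - 5) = u*(u + 1)*(u + 4)^2*(u - 5)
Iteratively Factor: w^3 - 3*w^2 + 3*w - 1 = (w - 1)*(w^2 - 2*w + 1) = (w - 1)^2*(w - 1)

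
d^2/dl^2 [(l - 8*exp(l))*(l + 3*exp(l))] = -5*l*exp(l) - 96*exp(2*l) - 10*exp(l) + 2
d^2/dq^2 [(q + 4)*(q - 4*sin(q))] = 2*(2*q + 8)*sin(q) - 8*cos(q) + 2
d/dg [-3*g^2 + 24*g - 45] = 24 - 6*g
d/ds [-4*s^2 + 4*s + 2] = 4 - 8*s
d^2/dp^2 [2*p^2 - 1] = 4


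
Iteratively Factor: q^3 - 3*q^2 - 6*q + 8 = (q - 4)*(q^2 + q - 2) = (q - 4)*(q - 1)*(q + 2)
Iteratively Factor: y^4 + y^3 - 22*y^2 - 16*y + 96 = (y - 4)*(y^3 + 5*y^2 - 2*y - 24) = (y - 4)*(y - 2)*(y^2 + 7*y + 12) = (y - 4)*(y - 2)*(y + 3)*(y + 4)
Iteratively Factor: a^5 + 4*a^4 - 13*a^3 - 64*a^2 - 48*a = (a + 3)*(a^4 + a^3 - 16*a^2 - 16*a) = a*(a + 3)*(a^3 + a^2 - 16*a - 16) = a*(a - 4)*(a + 3)*(a^2 + 5*a + 4) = a*(a - 4)*(a + 1)*(a + 3)*(a + 4)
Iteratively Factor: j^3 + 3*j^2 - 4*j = (j)*(j^2 + 3*j - 4) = j*(j - 1)*(j + 4)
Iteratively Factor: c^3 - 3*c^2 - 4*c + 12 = (c + 2)*(c^2 - 5*c + 6) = (c - 3)*(c + 2)*(c - 2)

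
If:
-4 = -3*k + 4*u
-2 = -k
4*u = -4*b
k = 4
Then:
No Solution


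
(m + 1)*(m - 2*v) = m^2 - 2*m*v + m - 2*v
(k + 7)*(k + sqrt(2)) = k^2 + sqrt(2)*k + 7*k + 7*sqrt(2)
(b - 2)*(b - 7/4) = b^2 - 15*b/4 + 7/2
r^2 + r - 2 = (r - 1)*(r + 2)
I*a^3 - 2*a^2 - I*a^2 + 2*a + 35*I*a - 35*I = (a - 5*I)*(a + 7*I)*(I*a - I)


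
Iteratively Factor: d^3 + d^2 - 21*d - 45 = (d + 3)*(d^2 - 2*d - 15) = (d - 5)*(d + 3)*(d + 3)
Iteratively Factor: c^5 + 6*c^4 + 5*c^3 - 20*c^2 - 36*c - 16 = (c + 2)*(c^4 + 4*c^3 - 3*c^2 - 14*c - 8) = (c + 1)*(c + 2)*(c^3 + 3*c^2 - 6*c - 8) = (c + 1)*(c + 2)*(c + 4)*(c^2 - c - 2) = (c - 2)*(c + 1)*(c + 2)*(c + 4)*(c + 1)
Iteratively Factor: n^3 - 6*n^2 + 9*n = (n - 3)*(n^2 - 3*n) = (n - 3)^2*(n)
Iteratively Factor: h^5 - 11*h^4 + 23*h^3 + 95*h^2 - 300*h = (h + 3)*(h^4 - 14*h^3 + 65*h^2 - 100*h) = h*(h + 3)*(h^3 - 14*h^2 + 65*h - 100) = h*(h - 5)*(h + 3)*(h^2 - 9*h + 20) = h*(h - 5)^2*(h + 3)*(h - 4)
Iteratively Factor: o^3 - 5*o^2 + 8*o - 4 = (o - 2)*(o^2 - 3*o + 2) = (o - 2)^2*(o - 1)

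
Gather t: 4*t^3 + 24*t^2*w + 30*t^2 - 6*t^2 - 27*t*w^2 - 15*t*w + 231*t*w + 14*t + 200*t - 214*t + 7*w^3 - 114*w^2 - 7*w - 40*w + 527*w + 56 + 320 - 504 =4*t^3 + t^2*(24*w + 24) + t*(-27*w^2 + 216*w) + 7*w^3 - 114*w^2 + 480*w - 128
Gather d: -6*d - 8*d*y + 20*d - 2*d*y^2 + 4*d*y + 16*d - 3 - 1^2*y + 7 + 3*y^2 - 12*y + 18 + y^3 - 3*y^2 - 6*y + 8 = d*(-2*y^2 - 4*y + 30) + y^3 - 19*y + 30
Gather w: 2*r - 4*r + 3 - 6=-2*r - 3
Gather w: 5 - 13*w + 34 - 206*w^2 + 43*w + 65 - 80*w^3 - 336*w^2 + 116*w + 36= -80*w^3 - 542*w^2 + 146*w + 140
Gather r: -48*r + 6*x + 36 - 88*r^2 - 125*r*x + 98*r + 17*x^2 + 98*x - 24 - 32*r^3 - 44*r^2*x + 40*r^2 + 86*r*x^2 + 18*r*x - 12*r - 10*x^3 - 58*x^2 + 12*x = -32*r^3 + r^2*(-44*x - 48) + r*(86*x^2 - 107*x + 38) - 10*x^3 - 41*x^2 + 116*x + 12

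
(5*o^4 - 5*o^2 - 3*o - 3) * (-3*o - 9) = -15*o^5 - 45*o^4 + 15*o^3 + 54*o^2 + 36*o + 27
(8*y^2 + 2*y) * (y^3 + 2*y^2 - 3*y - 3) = 8*y^5 + 18*y^4 - 20*y^3 - 30*y^2 - 6*y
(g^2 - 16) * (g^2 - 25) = g^4 - 41*g^2 + 400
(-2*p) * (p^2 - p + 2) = -2*p^3 + 2*p^2 - 4*p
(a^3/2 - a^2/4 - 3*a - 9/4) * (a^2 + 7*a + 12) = a^5/2 + 13*a^4/4 + 5*a^3/4 - 105*a^2/4 - 207*a/4 - 27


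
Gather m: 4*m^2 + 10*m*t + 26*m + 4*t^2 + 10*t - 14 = 4*m^2 + m*(10*t + 26) + 4*t^2 + 10*t - 14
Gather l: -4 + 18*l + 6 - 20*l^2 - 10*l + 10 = -20*l^2 + 8*l + 12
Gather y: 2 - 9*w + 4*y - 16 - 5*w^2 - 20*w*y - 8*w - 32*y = -5*w^2 - 17*w + y*(-20*w - 28) - 14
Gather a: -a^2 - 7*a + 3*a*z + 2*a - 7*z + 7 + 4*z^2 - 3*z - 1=-a^2 + a*(3*z - 5) + 4*z^2 - 10*z + 6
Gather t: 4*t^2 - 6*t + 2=4*t^2 - 6*t + 2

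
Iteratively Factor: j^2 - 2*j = (j - 2)*(j)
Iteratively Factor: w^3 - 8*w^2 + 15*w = (w - 5)*(w^2 - 3*w) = w*(w - 5)*(w - 3)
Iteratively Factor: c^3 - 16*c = (c)*(c^2 - 16) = c*(c - 4)*(c + 4)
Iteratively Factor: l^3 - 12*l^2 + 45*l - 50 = (l - 5)*(l^2 - 7*l + 10) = (l - 5)^2*(l - 2)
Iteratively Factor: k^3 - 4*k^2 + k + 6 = (k + 1)*(k^2 - 5*k + 6) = (k - 3)*(k + 1)*(k - 2)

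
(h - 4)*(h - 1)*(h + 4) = h^3 - h^2 - 16*h + 16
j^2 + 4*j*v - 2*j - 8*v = (j - 2)*(j + 4*v)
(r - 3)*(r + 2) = r^2 - r - 6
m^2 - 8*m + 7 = (m - 7)*(m - 1)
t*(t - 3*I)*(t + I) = t^3 - 2*I*t^2 + 3*t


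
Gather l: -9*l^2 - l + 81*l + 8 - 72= -9*l^2 + 80*l - 64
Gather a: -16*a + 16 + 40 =56 - 16*a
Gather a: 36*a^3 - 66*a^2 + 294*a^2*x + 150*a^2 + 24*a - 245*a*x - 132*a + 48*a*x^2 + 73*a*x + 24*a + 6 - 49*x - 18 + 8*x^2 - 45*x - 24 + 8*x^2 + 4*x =36*a^3 + a^2*(294*x + 84) + a*(48*x^2 - 172*x - 84) + 16*x^2 - 90*x - 36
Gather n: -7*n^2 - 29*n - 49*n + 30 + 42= -7*n^2 - 78*n + 72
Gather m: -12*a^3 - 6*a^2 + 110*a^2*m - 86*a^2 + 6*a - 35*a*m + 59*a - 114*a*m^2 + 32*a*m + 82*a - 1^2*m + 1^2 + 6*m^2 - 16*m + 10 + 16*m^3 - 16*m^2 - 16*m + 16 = -12*a^3 - 92*a^2 + 147*a + 16*m^3 + m^2*(-114*a - 10) + m*(110*a^2 - 3*a - 33) + 27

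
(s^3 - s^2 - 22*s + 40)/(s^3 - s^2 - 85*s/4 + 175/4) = 4*(s^2 - 6*s + 8)/(4*s^2 - 24*s + 35)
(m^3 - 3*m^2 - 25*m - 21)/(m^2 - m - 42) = (m^2 + 4*m + 3)/(m + 6)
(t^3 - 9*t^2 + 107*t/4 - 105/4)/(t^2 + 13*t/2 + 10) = (4*t^3 - 36*t^2 + 107*t - 105)/(2*(2*t^2 + 13*t + 20))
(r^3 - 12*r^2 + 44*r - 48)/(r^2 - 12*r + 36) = (r^2 - 6*r + 8)/(r - 6)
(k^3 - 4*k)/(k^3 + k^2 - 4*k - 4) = k/(k + 1)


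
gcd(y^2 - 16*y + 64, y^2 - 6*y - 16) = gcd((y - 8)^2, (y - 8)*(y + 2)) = y - 8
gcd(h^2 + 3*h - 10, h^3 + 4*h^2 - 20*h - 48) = 1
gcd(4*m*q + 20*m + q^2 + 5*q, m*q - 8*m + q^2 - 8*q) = 1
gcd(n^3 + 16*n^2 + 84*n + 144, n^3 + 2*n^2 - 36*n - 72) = n + 6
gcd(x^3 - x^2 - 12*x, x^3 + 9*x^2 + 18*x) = x^2 + 3*x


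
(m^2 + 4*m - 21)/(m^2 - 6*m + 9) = (m + 7)/(m - 3)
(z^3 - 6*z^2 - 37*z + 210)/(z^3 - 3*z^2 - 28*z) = (z^2 + z - 30)/(z*(z + 4))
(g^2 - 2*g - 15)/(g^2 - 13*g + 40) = (g + 3)/(g - 8)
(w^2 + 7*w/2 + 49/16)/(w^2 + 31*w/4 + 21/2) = (w + 7/4)/(w + 6)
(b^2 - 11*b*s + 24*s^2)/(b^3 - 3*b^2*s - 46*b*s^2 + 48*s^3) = (-b + 3*s)/(-b^2 - 5*b*s + 6*s^2)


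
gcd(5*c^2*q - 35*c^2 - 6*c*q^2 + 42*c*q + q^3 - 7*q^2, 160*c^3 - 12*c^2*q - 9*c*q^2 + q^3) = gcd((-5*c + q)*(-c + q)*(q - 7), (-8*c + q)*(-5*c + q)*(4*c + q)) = -5*c + q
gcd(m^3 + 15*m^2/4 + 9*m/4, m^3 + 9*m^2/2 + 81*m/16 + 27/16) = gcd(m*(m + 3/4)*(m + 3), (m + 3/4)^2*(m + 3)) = m^2 + 15*m/4 + 9/4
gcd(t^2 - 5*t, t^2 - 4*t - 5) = t - 5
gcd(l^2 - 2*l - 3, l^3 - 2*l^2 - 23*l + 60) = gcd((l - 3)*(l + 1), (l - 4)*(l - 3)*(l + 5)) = l - 3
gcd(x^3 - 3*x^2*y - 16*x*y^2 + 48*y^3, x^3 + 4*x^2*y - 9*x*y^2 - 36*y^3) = x^2 + x*y - 12*y^2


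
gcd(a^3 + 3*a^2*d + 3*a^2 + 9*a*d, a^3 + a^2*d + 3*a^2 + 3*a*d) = a^2 + 3*a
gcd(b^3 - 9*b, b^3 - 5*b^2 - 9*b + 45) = b^2 - 9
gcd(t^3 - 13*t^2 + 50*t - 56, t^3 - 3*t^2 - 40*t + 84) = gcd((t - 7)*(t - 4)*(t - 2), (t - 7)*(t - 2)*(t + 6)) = t^2 - 9*t + 14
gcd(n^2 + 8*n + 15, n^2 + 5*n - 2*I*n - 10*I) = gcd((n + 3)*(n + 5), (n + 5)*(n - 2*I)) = n + 5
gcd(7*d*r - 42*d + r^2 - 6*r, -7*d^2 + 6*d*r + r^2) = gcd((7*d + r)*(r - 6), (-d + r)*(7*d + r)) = 7*d + r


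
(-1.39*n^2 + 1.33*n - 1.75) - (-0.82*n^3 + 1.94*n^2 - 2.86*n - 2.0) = 0.82*n^3 - 3.33*n^2 + 4.19*n + 0.25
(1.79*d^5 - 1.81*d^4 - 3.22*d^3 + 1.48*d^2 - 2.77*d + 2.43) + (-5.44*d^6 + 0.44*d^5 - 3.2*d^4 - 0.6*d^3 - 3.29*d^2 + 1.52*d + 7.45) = -5.44*d^6 + 2.23*d^5 - 5.01*d^4 - 3.82*d^3 - 1.81*d^2 - 1.25*d + 9.88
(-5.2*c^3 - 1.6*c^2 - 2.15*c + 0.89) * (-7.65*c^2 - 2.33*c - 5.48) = 39.78*c^5 + 24.356*c^4 + 48.6715*c^3 + 6.969*c^2 + 9.7083*c - 4.8772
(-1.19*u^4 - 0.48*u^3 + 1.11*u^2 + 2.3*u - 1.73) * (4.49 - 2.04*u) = 2.4276*u^5 - 4.3639*u^4 - 4.4196*u^3 + 0.291900000000002*u^2 + 13.8562*u - 7.7677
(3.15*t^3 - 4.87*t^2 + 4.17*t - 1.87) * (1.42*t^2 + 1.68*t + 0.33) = 4.473*t^5 - 1.6234*t^4 - 1.2207*t^3 + 2.7431*t^2 - 1.7655*t - 0.6171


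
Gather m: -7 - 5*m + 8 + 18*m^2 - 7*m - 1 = 18*m^2 - 12*m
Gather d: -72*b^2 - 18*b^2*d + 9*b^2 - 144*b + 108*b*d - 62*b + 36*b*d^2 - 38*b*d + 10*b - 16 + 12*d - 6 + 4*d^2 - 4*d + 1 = -63*b^2 - 196*b + d^2*(36*b + 4) + d*(-18*b^2 + 70*b + 8) - 21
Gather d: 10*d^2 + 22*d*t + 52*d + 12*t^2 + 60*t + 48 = 10*d^2 + d*(22*t + 52) + 12*t^2 + 60*t + 48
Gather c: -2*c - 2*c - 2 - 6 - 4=-4*c - 12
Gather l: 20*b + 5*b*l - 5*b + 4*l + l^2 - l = 15*b + l^2 + l*(5*b + 3)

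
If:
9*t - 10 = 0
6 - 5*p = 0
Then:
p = 6/5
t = 10/9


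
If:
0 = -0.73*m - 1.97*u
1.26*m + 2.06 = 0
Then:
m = -1.63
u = 0.61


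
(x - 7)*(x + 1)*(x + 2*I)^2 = x^4 - 6*x^3 + 4*I*x^3 - 11*x^2 - 24*I*x^2 + 24*x - 28*I*x + 28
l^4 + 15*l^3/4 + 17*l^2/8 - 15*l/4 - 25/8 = (l - 1)*(l + 1)*(l + 5/4)*(l + 5/2)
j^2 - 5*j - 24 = (j - 8)*(j + 3)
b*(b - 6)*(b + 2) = b^3 - 4*b^2 - 12*b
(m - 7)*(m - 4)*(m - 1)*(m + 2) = m^4 - 10*m^3 + 15*m^2 + 50*m - 56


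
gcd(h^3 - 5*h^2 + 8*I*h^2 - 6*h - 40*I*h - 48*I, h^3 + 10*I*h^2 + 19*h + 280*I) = h + 8*I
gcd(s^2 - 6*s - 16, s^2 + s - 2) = s + 2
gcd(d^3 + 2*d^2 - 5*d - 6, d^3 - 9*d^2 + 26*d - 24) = d - 2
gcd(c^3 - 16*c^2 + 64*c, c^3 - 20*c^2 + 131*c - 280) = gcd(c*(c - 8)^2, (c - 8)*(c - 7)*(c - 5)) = c - 8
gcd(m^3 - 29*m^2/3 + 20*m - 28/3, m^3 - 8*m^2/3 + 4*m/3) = m^2 - 8*m/3 + 4/3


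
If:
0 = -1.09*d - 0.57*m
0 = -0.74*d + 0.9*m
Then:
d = 0.00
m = 0.00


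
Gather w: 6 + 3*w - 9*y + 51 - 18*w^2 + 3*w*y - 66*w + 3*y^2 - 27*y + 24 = -18*w^2 + w*(3*y - 63) + 3*y^2 - 36*y + 81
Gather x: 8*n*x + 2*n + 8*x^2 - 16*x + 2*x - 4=2*n + 8*x^2 + x*(8*n - 14) - 4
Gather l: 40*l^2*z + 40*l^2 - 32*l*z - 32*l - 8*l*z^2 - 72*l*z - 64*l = l^2*(40*z + 40) + l*(-8*z^2 - 104*z - 96)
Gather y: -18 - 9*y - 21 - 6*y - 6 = -15*y - 45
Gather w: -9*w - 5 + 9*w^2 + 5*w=9*w^2 - 4*w - 5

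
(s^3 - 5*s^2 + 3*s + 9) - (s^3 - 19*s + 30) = -5*s^2 + 22*s - 21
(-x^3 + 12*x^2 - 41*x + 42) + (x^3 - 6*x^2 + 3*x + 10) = 6*x^2 - 38*x + 52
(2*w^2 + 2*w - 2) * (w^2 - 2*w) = 2*w^4 - 2*w^3 - 6*w^2 + 4*w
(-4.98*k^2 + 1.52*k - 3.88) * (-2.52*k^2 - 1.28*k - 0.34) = 12.5496*k^4 + 2.544*k^3 + 9.5252*k^2 + 4.4496*k + 1.3192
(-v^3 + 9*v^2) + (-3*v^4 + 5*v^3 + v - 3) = -3*v^4 + 4*v^3 + 9*v^2 + v - 3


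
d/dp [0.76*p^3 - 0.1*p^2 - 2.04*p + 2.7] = 2.28*p^2 - 0.2*p - 2.04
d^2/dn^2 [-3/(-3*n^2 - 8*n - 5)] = 6*(-9*n^2 - 24*n + 4*(3*n + 4)^2 - 15)/(3*n^2 + 8*n + 5)^3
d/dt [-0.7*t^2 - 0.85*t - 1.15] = -1.4*t - 0.85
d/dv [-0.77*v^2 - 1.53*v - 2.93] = -1.54*v - 1.53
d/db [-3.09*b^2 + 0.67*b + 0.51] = 0.67 - 6.18*b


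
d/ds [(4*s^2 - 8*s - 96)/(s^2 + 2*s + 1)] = 8*(2*s + 23)/(s^3 + 3*s^2 + 3*s + 1)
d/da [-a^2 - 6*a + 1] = -2*a - 6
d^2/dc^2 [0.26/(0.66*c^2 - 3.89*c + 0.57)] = (-0.226512*c^2 + 1.335048*c + 0.26*(1.32*c - 3.89)*(2.64*c - 7.78) - 0.195624)/(0.66*c^2 - 3.89*c + 0.57)^3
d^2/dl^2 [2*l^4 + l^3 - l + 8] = 6*l*(4*l + 1)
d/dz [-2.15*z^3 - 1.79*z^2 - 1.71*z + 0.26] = -6.45*z^2 - 3.58*z - 1.71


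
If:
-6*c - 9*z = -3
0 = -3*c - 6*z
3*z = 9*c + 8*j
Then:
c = 2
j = -21/8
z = -1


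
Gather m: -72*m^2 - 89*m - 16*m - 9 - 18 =-72*m^2 - 105*m - 27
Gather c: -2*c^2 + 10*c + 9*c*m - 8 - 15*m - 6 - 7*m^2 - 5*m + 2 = -2*c^2 + c*(9*m + 10) - 7*m^2 - 20*m - 12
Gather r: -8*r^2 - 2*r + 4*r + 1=-8*r^2 + 2*r + 1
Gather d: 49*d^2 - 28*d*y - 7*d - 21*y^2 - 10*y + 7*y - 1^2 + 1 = 49*d^2 + d*(-28*y - 7) - 21*y^2 - 3*y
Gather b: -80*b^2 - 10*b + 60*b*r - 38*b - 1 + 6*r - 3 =-80*b^2 + b*(60*r - 48) + 6*r - 4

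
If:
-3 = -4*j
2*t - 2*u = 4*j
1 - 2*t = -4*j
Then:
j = 3/4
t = 2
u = 1/2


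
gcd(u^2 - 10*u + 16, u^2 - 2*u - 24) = 1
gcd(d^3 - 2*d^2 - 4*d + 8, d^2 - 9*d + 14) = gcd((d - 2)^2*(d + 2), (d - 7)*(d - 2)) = d - 2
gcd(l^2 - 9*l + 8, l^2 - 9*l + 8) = l^2 - 9*l + 8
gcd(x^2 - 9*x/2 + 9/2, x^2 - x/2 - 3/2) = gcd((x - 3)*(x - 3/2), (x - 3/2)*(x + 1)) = x - 3/2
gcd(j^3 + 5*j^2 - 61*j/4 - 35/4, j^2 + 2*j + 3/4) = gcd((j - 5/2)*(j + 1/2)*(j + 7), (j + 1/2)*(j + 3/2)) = j + 1/2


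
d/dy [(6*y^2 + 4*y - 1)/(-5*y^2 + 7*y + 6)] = 31*(2*y^2 + 2*y + 1)/(25*y^4 - 70*y^3 - 11*y^2 + 84*y + 36)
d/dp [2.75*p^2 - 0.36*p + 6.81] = 5.5*p - 0.36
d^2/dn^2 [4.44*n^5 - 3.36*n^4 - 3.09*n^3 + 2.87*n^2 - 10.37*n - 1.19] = 88.8*n^3 - 40.32*n^2 - 18.54*n + 5.74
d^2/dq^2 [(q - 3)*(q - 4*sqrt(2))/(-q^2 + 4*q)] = 2*(-q^3 + 4*sqrt(2)*q^3 - 36*sqrt(2)*q^2 + 144*sqrt(2)*q - 192*sqrt(2))/(q^3*(q^3 - 12*q^2 + 48*q - 64))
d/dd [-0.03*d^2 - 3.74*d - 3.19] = -0.06*d - 3.74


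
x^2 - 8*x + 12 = (x - 6)*(x - 2)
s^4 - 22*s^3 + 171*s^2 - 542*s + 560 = (s - 8)*(s - 7)*(s - 5)*(s - 2)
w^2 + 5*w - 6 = (w - 1)*(w + 6)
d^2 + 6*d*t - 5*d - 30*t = (d - 5)*(d + 6*t)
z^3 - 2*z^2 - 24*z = z*(z - 6)*(z + 4)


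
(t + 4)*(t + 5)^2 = t^3 + 14*t^2 + 65*t + 100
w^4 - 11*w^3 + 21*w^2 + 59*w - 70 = (w - 7)*(w - 5)*(w - 1)*(w + 2)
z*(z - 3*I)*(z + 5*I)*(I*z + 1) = I*z^4 - z^3 + 17*I*z^2 + 15*z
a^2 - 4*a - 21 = (a - 7)*(a + 3)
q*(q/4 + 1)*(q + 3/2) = q^3/4 + 11*q^2/8 + 3*q/2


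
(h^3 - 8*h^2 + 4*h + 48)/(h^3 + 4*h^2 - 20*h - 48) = (h - 6)/(h + 6)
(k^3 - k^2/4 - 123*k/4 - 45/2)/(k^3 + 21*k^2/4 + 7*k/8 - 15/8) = 2*(k - 6)/(2*k - 1)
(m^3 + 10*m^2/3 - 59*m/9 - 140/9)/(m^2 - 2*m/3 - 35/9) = m + 4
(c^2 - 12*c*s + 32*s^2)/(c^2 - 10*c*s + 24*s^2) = (-c + 8*s)/(-c + 6*s)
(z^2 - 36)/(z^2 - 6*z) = (z + 6)/z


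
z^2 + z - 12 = (z - 3)*(z + 4)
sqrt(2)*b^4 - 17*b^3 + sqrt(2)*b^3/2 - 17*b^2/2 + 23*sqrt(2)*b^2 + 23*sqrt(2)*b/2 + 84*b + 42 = (b - 6*sqrt(2))*(b - 7*sqrt(2)/2)*(b + sqrt(2))*(sqrt(2)*b + sqrt(2)/2)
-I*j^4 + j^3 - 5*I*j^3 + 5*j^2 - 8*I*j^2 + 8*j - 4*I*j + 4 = (j + 2)^2*(j + I)*(-I*j - I)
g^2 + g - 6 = (g - 2)*(g + 3)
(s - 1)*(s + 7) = s^2 + 6*s - 7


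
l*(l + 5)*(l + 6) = l^3 + 11*l^2 + 30*l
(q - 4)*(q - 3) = q^2 - 7*q + 12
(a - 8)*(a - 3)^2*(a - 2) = a^4 - 16*a^3 + 85*a^2 - 186*a + 144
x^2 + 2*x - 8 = (x - 2)*(x + 4)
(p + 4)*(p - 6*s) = p^2 - 6*p*s + 4*p - 24*s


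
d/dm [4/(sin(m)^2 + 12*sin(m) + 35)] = -8*(sin(m) + 6)*cos(m)/(sin(m)^2 + 12*sin(m) + 35)^2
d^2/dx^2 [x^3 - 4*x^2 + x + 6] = 6*x - 8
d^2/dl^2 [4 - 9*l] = 0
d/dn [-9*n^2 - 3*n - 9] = -18*n - 3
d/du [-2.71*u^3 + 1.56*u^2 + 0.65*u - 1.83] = -8.13*u^2 + 3.12*u + 0.65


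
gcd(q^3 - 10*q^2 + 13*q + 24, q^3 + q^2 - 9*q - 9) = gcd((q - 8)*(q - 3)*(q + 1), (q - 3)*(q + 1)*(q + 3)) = q^2 - 2*q - 3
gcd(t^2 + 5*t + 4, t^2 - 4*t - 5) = t + 1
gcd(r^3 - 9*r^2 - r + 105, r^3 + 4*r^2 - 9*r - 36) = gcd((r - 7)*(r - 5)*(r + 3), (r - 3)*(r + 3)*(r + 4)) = r + 3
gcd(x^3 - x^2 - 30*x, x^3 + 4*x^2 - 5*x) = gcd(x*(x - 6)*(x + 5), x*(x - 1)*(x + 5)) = x^2 + 5*x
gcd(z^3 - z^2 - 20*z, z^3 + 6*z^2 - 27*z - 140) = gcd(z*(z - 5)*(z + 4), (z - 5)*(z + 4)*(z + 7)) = z^2 - z - 20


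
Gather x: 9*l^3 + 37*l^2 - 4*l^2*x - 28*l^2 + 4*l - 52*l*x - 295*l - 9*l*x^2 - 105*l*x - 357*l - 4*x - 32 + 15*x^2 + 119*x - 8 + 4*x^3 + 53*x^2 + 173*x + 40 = 9*l^3 + 9*l^2 - 648*l + 4*x^3 + x^2*(68 - 9*l) + x*(-4*l^2 - 157*l + 288)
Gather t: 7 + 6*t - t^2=-t^2 + 6*t + 7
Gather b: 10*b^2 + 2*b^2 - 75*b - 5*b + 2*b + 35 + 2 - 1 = 12*b^2 - 78*b + 36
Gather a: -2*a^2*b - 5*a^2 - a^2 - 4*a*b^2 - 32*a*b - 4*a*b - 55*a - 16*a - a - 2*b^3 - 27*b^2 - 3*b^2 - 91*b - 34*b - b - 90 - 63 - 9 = a^2*(-2*b - 6) + a*(-4*b^2 - 36*b - 72) - 2*b^3 - 30*b^2 - 126*b - 162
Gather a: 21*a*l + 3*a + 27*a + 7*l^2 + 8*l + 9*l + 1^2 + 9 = a*(21*l + 30) + 7*l^2 + 17*l + 10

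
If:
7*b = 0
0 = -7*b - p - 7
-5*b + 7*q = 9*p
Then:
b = 0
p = -7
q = -9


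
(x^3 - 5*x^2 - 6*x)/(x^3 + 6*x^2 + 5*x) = (x - 6)/(x + 5)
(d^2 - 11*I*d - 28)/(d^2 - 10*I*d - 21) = (d - 4*I)/(d - 3*I)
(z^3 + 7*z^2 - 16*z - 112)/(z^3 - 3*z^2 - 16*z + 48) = (z + 7)/(z - 3)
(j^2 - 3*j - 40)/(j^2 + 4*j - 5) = (j - 8)/(j - 1)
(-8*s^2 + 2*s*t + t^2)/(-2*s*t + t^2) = (4*s + t)/t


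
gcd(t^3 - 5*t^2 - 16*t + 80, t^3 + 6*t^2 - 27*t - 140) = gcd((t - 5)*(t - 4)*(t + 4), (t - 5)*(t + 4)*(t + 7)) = t^2 - t - 20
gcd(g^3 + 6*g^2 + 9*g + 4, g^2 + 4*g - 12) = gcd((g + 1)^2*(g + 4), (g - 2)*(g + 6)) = 1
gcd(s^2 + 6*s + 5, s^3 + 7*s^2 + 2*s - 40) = s + 5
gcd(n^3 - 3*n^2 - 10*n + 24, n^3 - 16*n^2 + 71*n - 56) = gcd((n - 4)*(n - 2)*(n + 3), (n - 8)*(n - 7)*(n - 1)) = 1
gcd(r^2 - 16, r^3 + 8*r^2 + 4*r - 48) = r + 4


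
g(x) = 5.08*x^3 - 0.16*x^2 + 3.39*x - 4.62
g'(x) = 15.24*x^2 - 0.32*x + 3.39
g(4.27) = 402.44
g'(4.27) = 279.89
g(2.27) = 61.67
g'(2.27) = 81.19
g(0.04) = -4.48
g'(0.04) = 3.40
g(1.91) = 36.67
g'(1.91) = 58.38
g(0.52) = -2.19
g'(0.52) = 7.34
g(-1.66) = -33.93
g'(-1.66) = 45.92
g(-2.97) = -149.19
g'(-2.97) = 138.77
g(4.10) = 356.71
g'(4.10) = 258.26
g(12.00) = 8791.26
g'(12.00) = 2194.11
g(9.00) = 3716.25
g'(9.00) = 1234.95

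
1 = 1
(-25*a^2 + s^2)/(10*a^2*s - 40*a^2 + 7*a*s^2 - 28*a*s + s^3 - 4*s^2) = (-5*a + s)/(2*a*s - 8*a + s^2 - 4*s)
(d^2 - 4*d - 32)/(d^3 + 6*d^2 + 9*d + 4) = (d - 8)/(d^2 + 2*d + 1)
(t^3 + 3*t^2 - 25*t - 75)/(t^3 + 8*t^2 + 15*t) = (t - 5)/t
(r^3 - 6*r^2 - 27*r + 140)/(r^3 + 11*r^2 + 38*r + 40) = (r^2 - 11*r + 28)/(r^2 + 6*r + 8)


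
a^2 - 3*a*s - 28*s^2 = (a - 7*s)*(a + 4*s)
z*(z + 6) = z^2 + 6*z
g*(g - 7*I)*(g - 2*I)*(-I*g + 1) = -I*g^4 - 8*g^3 + 5*I*g^2 - 14*g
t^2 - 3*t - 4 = (t - 4)*(t + 1)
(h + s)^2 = h^2 + 2*h*s + s^2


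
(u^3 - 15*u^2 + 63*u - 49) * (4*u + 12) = 4*u^4 - 48*u^3 + 72*u^2 + 560*u - 588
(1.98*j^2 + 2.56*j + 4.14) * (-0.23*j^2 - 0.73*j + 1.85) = -0.4554*j^4 - 2.0342*j^3 + 0.842*j^2 + 1.7138*j + 7.659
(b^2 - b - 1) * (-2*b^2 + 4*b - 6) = -2*b^4 + 6*b^3 - 8*b^2 + 2*b + 6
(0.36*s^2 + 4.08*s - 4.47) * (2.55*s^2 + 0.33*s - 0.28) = 0.918*s^4 + 10.5228*s^3 - 10.1529*s^2 - 2.6175*s + 1.2516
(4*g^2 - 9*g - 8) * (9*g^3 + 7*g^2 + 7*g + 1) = 36*g^5 - 53*g^4 - 107*g^3 - 115*g^2 - 65*g - 8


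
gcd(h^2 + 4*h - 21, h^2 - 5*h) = 1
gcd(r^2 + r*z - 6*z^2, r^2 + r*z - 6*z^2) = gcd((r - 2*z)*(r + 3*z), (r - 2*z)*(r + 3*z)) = -r^2 - r*z + 6*z^2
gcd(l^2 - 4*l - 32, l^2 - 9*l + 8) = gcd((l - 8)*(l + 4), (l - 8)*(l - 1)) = l - 8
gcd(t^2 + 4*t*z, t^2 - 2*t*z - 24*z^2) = t + 4*z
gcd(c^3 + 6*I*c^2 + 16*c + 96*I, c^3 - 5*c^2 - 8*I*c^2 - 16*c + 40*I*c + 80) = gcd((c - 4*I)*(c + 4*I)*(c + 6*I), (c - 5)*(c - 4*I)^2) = c - 4*I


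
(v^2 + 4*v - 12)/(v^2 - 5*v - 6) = (-v^2 - 4*v + 12)/(-v^2 + 5*v + 6)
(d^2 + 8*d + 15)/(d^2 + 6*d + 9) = (d + 5)/(d + 3)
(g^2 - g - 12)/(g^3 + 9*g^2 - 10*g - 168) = (g + 3)/(g^2 + 13*g + 42)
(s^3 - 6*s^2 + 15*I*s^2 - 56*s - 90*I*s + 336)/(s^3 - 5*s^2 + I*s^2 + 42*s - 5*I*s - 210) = (s^2 + s*(-6 + 8*I) - 48*I)/(s^2 + s*(-5 - 6*I) + 30*I)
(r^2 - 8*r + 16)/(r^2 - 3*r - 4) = (r - 4)/(r + 1)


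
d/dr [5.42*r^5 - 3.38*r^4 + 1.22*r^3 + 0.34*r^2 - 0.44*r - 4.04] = 27.1*r^4 - 13.52*r^3 + 3.66*r^2 + 0.68*r - 0.44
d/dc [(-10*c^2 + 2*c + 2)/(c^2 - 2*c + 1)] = 6*(3*c - 1)/(c^3 - 3*c^2 + 3*c - 1)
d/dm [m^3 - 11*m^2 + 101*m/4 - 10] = 3*m^2 - 22*m + 101/4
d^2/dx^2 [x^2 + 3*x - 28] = 2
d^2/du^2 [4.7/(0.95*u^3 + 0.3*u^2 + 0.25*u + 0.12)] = (-(26.79*u + 2.82)*(0.95*u^3 + 0.3*u^2 + 0.25*u + 0.12) + 4.7*(2.85*u^2 + 0.6*u + 0.25)*(5.7*u^2 + 1.2*u + 0.5))/(0.95*u^3 + 0.3*u^2 + 0.25*u + 0.12)^3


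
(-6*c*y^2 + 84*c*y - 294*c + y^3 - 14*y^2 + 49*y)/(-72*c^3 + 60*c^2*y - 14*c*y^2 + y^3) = (y^2 - 14*y + 49)/(12*c^2 - 8*c*y + y^2)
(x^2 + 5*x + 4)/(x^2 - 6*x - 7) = (x + 4)/(x - 7)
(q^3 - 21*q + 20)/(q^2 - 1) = (q^2 + q - 20)/(q + 1)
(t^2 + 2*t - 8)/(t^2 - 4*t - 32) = (t - 2)/(t - 8)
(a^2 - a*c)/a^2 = (a - c)/a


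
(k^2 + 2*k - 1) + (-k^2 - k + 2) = k + 1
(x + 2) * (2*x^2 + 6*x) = 2*x^3 + 10*x^2 + 12*x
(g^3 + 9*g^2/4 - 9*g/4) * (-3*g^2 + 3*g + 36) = -3*g^5 - 15*g^4/4 + 99*g^3/2 + 297*g^2/4 - 81*g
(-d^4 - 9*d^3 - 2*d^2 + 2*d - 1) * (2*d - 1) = -2*d^5 - 17*d^4 + 5*d^3 + 6*d^2 - 4*d + 1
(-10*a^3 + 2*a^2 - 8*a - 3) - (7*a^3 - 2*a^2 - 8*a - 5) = -17*a^3 + 4*a^2 + 2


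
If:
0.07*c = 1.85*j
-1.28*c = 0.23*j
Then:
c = 0.00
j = 0.00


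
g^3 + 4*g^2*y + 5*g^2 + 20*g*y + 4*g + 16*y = (g + 1)*(g + 4)*(g + 4*y)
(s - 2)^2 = s^2 - 4*s + 4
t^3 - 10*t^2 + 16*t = t*(t - 8)*(t - 2)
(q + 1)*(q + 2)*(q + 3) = q^3 + 6*q^2 + 11*q + 6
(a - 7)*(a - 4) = a^2 - 11*a + 28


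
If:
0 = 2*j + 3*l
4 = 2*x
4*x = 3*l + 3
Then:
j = -5/2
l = 5/3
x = 2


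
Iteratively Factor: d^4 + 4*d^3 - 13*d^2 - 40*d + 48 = (d - 3)*(d^3 + 7*d^2 + 8*d - 16) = (d - 3)*(d + 4)*(d^2 + 3*d - 4) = (d - 3)*(d + 4)^2*(d - 1)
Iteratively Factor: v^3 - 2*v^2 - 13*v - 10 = (v + 2)*(v^2 - 4*v - 5) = (v + 1)*(v + 2)*(v - 5)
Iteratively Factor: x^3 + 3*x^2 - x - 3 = (x + 3)*(x^2 - 1) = (x + 1)*(x + 3)*(x - 1)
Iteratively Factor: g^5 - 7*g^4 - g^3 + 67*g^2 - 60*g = (g - 1)*(g^4 - 6*g^3 - 7*g^2 + 60*g) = (g - 4)*(g - 1)*(g^3 - 2*g^2 - 15*g) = (g - 4)*(g - 1)*(g + 3)*(g^2 - 5*g) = (g - 5)*(g - 4)*(g - 1)*(g + 3)*(g)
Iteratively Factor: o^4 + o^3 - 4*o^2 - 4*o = (o + 2)*(o^3 - o^2 - 2*o) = o*(o + 2)*(o^2 - o - 2) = o*(o - 2)*(o + 2)*(o + 1)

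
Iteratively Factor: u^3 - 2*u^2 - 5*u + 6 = (u - 1)*(u^2 - u - 6) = (u - 3)*(u - 1)*(u + 2)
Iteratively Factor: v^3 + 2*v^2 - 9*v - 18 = (v + 2)*(v^2 - 9) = (v - 3)*(v + 2)*(v + 3)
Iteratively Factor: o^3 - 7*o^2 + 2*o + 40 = (o - 4)*(o^2 - 3*o - 10) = (o - 5)*(o - 4)*(o + 2)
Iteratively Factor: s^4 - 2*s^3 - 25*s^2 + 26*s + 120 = (s - 3)*(s^3 + s^2 - 22*s - 40) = (s - 3)*(s + 2)*(s^2 - s - 20) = (s - 3)*(s + 2)*(s + 4)*(s - 5)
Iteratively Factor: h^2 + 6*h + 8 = (h + 4)*(h + 2)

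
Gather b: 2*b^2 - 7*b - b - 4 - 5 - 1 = 2*b^2 - 8*b - 10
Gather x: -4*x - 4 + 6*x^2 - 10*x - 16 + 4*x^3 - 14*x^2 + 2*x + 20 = 4*x^3 - 8*x^2 - 12*x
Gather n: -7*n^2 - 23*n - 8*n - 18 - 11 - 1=-7*n^2 - 31*n - 30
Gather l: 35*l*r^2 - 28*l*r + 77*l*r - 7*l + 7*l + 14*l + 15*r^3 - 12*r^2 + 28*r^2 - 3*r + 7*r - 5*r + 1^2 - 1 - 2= l*(35*r^2 + 49*r + 14) + 15*r^3 + 16*r^2 - r - 2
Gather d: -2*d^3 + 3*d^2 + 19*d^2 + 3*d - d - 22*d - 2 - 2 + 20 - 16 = -2*d^3 + 22*d^2 - 20*d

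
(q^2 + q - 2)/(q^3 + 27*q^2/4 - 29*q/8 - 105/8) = 8*(q^2 + q - 2)/(8*q^3 + 54*q^2 - 29*q - 105)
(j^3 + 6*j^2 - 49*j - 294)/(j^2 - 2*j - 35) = (j^2 + 13*j + 42)/(j + 5)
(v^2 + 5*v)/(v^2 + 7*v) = (v + 5)/(v + 7)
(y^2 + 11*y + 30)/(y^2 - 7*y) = (y^2 + 11*y + 30)/(y*(y - 7))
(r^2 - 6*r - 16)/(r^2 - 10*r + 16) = (r + 2)/(r - 2)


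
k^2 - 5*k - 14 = (k - 7)*(k + 2)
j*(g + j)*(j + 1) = g*j^2 + g*j + j^3 + j^2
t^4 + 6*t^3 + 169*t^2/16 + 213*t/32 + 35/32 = (t + 1/4)*(t + 1)*(t + 5/4)*(t + 7/2)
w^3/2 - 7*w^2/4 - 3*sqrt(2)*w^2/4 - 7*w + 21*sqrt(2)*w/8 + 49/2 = (w/2 + sqrt(2))*(w - 7/2)*(w - 7*sqrt(2)/2)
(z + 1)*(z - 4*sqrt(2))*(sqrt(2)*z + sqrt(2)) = sqrt(2)*z^3 - 8*z^2 + 2*sqrt(2)*z^2 - 16*z + sqrt(2)*z - 8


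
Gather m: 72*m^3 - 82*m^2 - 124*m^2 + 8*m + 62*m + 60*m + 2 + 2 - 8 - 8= 72*m^3 - 206*m^2 + 130*m - 12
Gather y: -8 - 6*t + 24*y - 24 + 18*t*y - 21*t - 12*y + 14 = -27*t + y*(18*t + 12) - 18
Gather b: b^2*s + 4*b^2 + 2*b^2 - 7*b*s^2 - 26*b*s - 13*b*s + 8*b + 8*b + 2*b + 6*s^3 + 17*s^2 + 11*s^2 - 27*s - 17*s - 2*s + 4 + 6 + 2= b^2*(s + 6) + b*(-7*s^2 - 39*s + 18) + 6*s^3 + 28*s^2 - 46*s + 12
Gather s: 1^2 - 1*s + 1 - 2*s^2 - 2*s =-2*s^2 - 3*s + 2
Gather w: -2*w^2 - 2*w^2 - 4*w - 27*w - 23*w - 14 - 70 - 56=-4*w^2 - 54*w - 140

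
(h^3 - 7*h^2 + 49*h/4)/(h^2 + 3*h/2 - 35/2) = h*(2*h - 7)/(2*(h + 5))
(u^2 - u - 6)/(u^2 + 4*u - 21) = (u + 2)/(u + 7)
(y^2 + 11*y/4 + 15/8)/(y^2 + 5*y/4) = (y + 3/2)/y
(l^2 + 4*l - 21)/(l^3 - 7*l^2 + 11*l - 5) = (l^2 + 4*l - 21)/(l^3 - 7*l^2 + 11*l - 5)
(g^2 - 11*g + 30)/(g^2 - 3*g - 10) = (g - 6)/(g + 2)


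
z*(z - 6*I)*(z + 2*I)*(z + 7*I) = z^4 + 3*I*z^3 + 40*z^2 + 84*I*z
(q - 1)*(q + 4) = q^2 + 3*q - 4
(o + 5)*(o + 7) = o^2 + 12*o + 35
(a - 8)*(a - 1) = a^2 - 9*a + 8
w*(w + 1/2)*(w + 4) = w^3 + 9*w^2/2 + 2*w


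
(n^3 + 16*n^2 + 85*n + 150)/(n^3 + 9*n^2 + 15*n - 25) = (n + 6)/(n - 1)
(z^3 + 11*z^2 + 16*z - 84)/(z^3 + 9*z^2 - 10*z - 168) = (z - 2)/(z - 4)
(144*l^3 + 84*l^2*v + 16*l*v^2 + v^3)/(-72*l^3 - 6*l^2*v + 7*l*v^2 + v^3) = (6*l + v)/(-3*l + v)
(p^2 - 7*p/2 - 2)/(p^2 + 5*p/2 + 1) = (p - 4)/(p + 2)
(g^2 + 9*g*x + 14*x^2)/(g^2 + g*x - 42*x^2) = (-g - 2*x)/(-g + 6*x)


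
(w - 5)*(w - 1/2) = w^2 - 11*w/2 + 5/2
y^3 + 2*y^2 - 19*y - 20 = (y - 4)*(y + 1)*(y + 5)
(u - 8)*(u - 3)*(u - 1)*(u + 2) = u^4 - 10*u^3 + 11*u^2 + 46*u - 48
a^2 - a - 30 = (a - 6)*(a + 5)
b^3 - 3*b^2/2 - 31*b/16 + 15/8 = (b - 2)*(b - 3/4)*(b + 5/4)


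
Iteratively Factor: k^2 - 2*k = (k - 2)*(k)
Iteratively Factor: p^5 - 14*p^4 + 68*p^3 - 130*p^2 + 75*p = (p - 3)*(p^4 - 11*p^3 + 35*p^2 - 25*p) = p*(p - 3)*(p^3 - 11*p^2 + 35*p - 25) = p*(p - 5)*(p - 3)*(p^2 - 6*p + 5) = p*(p - 5)*(p - 3)*(p - 1)*(p - 5)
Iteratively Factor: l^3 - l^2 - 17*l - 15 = (l - 5)*(l^2 + 4*l + 3) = (l - 5)*(l + 3)*(l + 1)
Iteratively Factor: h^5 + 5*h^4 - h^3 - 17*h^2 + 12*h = (h)*(h^4 + 5*h^3 - h^2 - 17*h + 12) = h*(h + 3)*(h^3 + 2*h^2 - 7*h + 4) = h*(h - 1)*(h + 3)*(h^2 + 3*h - 4) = h*(h - 1)*(h + 3)*(h + 4)*(h - 1)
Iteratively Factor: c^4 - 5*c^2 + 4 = (c + 2)*(c^3 - 2*c^2 - c + 2) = (c - 1)*(c + 2)*(c^2 - c - 2) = (c - 1)*(c + 1)*(c + 2)*(c - 2)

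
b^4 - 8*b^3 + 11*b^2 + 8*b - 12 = (b - 6)*(b - 2)*(b - 1)*(b + 1)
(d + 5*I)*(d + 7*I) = d^2 + 12*I*d - 35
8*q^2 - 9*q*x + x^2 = (-8*q + x)*(-q + x)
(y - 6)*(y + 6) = y^2 - 36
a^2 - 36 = (a - 6)*(a + 6)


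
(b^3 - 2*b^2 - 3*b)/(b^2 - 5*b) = (b^2 - 2*b - 3)/(b - 5)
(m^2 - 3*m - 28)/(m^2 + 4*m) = (m - 7)/m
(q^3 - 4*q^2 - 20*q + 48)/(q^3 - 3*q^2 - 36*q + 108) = (q^2 + 2*q - 8)/(q^2 + 3*q - 18)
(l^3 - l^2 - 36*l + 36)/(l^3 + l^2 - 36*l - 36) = (l - 1)/(l + 1)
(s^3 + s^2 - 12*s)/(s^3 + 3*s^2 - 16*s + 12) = s*(s^2 + s - 12)/(s^3 + 3*s^2 - 16*s + 12)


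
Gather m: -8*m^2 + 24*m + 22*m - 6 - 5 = -8*m^2 + 46*m - 11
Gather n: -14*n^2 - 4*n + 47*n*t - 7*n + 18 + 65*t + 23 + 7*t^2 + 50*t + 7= -14*n^2 + n*(47*t - 11) + 7*t^2 + 115*t + 48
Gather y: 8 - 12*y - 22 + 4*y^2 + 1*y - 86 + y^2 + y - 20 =5*y^2 - 10*y - 120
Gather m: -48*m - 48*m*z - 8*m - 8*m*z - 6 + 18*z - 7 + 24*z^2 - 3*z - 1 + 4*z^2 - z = m*(-56*z - 56) + 28*z^2 + 14*z - 14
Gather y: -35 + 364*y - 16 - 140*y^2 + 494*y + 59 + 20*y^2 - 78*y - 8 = -120*y^2 + 780*y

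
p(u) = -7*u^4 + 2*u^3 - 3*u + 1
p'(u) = -28*u^3 + 6*u^2 - 3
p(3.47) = -940.73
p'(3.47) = -1100.65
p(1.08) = -9.24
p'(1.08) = -31.27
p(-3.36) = -956.97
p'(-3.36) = 1126.86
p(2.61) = -296.10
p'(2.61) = -459.96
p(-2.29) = -208.65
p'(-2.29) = 364.72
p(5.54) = -6269.38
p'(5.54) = -4579.73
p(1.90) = -82.21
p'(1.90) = -173.39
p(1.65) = -46.85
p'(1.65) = -112.44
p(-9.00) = -47357.00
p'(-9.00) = 20895.00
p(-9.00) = -47357.00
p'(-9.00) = 20895.00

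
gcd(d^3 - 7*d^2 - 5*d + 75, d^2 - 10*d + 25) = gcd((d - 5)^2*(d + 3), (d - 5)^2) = d^2 - 10*d + 25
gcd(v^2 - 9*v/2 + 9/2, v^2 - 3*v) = v - 3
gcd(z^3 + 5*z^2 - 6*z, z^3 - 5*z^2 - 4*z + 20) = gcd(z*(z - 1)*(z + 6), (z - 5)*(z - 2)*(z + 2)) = 1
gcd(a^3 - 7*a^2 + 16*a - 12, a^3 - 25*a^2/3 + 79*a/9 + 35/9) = 1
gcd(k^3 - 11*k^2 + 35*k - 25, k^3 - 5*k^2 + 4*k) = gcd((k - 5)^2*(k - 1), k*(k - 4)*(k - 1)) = k - 1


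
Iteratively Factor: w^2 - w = (w - 1)*(w)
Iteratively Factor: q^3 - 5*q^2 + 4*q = (q - 4)*(q^2 - q) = q*(q - 4)*(q - 1)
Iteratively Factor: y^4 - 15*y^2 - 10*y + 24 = (y + 2)*(y^3 - 2*y^2 - 11*y + 12) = (y - 1)*(y + 2)*(y^2 - y - 12) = (y - 1)*(y + 2)*(y + 3)*(y - 4)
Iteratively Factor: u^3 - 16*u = (u + 4)*(u^2 - 4*u) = u*(u + 4)*(u - 4)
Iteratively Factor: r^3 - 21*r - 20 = (r + 1)*(r^2 - r - 20) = (r + 1)*(r + 4)*(r - 5)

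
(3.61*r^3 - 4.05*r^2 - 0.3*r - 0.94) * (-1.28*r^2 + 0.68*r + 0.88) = -4.6208*r^5 + 7.6388*r^4 + 0.8068*r^3 - 2.5648*r^2 - 0.9032*r - 0.8272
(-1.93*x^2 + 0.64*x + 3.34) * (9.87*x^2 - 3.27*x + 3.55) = -19.0491*x^4 + 12.6279*x^3 + 24.0215*x^2 - 8.6498*x + 11.857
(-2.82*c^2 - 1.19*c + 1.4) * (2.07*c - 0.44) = -5.8374*c^3 - 1.2225*c^2 + 3.4216*c - 0.616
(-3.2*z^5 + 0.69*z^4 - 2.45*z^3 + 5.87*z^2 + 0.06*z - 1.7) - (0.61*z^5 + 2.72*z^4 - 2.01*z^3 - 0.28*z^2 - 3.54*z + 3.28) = -3.81*z^5 - 2.03*z^4 - 0.44*z^3 + 6.15*z^2 + 3.6*z - 4.98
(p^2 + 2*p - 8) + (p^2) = 2*p^2 + 2*p - 8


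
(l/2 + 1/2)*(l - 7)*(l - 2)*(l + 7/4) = l^4/2 - 25*l^3/8 - 9*l^2/2 + 91*l/8 + 49/4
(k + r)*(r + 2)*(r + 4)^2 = k*r^3 + 10*k*r^2 + 32*k*r + 32*k + r^4 + 10*r^3 + 32*r^2 + 32*r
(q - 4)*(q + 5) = q^2 + q - 20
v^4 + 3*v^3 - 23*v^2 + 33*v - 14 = (v - 2)*(v - 1)^2*(v + 7)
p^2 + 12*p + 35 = (p + 5)*(p + 7)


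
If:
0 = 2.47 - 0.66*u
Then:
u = 3.74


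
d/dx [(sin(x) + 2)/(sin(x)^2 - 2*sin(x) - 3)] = (-4*sin(x) + cos(x)^2)*cos(x)/((sin(x) - 3)^2*(sin(x) + 1)^2)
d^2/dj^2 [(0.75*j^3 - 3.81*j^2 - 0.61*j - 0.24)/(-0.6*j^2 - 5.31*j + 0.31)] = (-4.44089209850063e-16*j^5 - 5.32907051820075e-15*j^4 - 66.41127*j^3 + 12.17781*j^2 + 4.83615*j + 16.363932)/(0.216*j^6 + 5.7348*j^5 + 50.41818*j^4 + 143.795331*j^3 - 26.049393*j^2 + 1.530873*j - 0.029791)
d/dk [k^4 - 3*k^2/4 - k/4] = 4*k^3 - 3*k/2 - 1/4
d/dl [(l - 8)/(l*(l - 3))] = (-l^2 + 16*l - 24)/(l^2*(l^2 - 6*l + 9))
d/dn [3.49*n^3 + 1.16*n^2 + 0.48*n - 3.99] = 10.47*n^2 + 2.32*n + 0.48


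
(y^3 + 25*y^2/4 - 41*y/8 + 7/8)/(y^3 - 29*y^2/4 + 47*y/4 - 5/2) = (2*y^2 + 13*y - 7)/(2*(y^2 - 7*y + 10))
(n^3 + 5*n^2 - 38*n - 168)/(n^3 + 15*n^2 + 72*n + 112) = (n - 6)/(n + 4)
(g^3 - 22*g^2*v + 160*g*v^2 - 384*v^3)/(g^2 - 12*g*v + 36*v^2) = (-g^2 + 16*g*v - 64*v^2)/(-g + 6*v)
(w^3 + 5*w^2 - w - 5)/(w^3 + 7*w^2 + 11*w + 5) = (w - 1)/(w + 1)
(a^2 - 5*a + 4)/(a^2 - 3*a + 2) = (a - 4)/(a - 2)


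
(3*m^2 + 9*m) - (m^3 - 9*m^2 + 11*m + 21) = -m^3 + 12*m^2 - 2*m - 21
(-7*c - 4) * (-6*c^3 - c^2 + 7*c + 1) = 42*c^4 + 31*c^3 - 45*c^2 - 35*c - 4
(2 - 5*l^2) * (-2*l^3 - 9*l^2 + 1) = 10*l^5 + 45*l^4 - 4*l^3 - 23*l^2 + 2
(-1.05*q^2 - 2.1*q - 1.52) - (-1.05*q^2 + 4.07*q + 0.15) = -6.17*q - 1.67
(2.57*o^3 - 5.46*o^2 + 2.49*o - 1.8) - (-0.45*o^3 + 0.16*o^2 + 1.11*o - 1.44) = 3.02*o^3 - 5.62*o^2 + 1.38*o - 0.36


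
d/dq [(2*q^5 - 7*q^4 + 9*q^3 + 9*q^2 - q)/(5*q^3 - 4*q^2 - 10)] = (20*q^7 - 59*q^6 + 56*q^5 - 181*q^4 + 290*q^3 - 274*q^2 - 180*q + 10)/(25*q^6 - 40*q^5 + 16*q^4 - 100*q^3 + 80*q^2 + 100)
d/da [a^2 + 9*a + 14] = 2*a + 9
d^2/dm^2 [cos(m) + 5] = -cos(m)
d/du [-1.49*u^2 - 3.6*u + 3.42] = -2.98*u - 3.6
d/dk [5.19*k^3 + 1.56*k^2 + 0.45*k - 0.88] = 15.57*k^2 + 3.12*k + 0.45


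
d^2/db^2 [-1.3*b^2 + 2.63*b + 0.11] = -2.60000000000000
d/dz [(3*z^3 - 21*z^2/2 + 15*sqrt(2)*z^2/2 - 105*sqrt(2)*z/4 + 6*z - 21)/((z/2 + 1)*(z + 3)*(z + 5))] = 3*(-5*sqrt(2)*z^4 + 27*z^4 + 35*sqrt(2)*z^3 + 116*z^3 - 35*z^2 + 330*sqrt(2)*z^2 - 140*z + 300*sqrt(2)*z - 525*sqrt(2) + 554)/(z^6 + 20*z^5 + 162*z^4 + 680*z^3 + 1561*z^2 + 1860*z + 900)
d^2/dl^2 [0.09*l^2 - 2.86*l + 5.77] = 0.180000000000000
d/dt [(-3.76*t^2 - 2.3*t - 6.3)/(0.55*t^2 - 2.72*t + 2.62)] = (11.4922*t^2 - 12.7724*t - 23.162)/(0.3025*t^4 - 2.992*t^3 + 10.2804*t^2 - 14.2528*t + 6.8644)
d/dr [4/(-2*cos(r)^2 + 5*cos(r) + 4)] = 4*(5 - 4*cos(r))*sin(r)/(5*cos(r) - cos(2*r) + 3)^2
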